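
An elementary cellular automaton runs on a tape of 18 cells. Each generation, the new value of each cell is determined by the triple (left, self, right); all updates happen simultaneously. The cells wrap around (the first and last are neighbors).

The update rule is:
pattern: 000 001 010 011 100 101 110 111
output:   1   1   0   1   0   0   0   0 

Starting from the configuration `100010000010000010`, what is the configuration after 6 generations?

generation 1: 001100111100111100
generation 2: 111001100001100001
generation 3: 000011001111001111
generation 4: 011110011000011000
generation 5: 110000110011110011
generation 6: 000111100110000110

000111100110000110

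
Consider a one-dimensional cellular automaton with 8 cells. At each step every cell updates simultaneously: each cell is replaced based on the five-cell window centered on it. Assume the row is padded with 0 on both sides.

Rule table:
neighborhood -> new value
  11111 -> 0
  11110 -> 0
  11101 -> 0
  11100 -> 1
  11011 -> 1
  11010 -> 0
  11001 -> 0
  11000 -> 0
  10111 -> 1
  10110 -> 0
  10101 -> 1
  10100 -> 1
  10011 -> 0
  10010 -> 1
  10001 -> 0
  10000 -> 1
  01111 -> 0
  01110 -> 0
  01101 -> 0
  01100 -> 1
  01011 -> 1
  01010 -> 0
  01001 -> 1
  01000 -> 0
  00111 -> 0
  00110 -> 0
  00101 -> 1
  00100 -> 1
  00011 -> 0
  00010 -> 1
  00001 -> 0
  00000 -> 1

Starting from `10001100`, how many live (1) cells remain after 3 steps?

4

10000101
10101101
10110001
count of 1: 4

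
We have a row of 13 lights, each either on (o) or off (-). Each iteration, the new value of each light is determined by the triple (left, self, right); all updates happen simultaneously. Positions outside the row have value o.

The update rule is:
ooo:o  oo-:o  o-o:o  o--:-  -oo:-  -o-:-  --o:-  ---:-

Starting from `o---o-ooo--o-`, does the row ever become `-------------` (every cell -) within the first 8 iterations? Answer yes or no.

o----o-oo---o
o-----o-o----
o------o-----
o------------
o------------  (fixed point — unchanged through iteration 8)
iteration 8 is o------------, still not uniform -

no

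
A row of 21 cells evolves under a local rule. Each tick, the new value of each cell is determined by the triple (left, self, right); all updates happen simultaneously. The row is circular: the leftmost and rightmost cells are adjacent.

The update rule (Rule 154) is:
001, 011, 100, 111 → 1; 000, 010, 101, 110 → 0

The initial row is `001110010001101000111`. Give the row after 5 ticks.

011010110001011101111

tick 1: 111101101011000101110
tick 2: 111001000010101001100
tick 3: 110110100100000111011
tick 4: 100100011010001110011
tick 5: 011010110001011101111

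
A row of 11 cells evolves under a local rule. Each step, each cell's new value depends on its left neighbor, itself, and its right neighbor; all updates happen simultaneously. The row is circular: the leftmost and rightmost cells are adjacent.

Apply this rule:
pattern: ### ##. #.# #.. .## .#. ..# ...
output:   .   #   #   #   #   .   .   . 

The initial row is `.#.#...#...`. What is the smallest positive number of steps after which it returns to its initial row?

11

..#.#...#..
...#.#...#.
....#.#...#
#....#.#...
.#....#.#..
..#....#.#.
...#....#.#
#...#....#.
.#...#....#
#.#...#....
.#.#...#...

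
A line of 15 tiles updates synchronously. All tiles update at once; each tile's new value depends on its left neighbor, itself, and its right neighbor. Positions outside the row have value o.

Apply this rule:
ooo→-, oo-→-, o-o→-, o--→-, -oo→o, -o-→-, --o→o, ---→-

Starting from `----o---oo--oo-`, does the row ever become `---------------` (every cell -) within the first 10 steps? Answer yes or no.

step 1: ---o---oo--oo--
step 2: --o---oo--oo--o
step 3: -o---oo--oo--oo
step 4: ----oo--oo--oo-
step 5: ---oo--oo--oo--
step 6: --oo--oo--oo--o
step 7: -oo--oo--oo--oo
step 8: -o--oo--oo--oo-
step 9: ---oo--oo--oo--  (repeats step 5; period 4)
step 10: --oo--oo--oo--o
step 10 is --oo--oo--oo--o, still not uniform -

no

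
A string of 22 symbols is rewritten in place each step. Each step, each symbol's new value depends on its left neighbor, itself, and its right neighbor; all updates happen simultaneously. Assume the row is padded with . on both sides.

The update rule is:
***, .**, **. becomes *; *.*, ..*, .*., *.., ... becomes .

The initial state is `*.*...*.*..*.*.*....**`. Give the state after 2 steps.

....................**
....................**

....................**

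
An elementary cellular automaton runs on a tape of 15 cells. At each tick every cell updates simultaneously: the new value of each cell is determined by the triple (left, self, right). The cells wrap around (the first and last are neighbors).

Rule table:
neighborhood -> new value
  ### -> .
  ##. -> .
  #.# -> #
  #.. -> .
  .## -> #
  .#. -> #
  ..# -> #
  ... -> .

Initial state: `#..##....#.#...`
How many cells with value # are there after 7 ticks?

6

#.##....####..#
.##....##....##
##....##....##.
#....##....##.#
....##....##.##
...##....##.##.
..##....##.##..
count of #: 6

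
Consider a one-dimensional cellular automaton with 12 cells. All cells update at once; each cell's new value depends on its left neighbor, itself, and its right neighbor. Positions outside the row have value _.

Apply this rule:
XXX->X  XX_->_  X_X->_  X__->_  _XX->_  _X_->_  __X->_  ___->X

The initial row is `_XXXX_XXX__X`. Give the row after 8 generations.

__XX___X____
X____X___XXX
__XX___X__X_
X____X______
__XX___XXXXX
X____X__XXX_
__XX_____X__
X____XXX___X

X____XXX___X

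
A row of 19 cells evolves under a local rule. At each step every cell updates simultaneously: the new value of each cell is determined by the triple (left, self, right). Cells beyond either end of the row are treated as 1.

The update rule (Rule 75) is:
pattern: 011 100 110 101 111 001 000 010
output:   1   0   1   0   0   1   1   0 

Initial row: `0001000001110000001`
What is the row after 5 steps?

0110011111010111111
0110110001000100000
0110110110011001111
0110110110111011000
0110110110101011011

0110110110101011011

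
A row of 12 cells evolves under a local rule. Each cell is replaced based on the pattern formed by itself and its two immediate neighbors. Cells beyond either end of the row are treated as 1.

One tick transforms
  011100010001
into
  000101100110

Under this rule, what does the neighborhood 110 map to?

1

At position 3 the neighborhood is 110; the next row has 1 there.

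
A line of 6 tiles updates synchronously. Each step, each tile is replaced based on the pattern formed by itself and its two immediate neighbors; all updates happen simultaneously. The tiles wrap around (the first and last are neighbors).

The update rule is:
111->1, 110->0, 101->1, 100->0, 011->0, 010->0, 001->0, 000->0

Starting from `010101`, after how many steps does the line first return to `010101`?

101010
010101

2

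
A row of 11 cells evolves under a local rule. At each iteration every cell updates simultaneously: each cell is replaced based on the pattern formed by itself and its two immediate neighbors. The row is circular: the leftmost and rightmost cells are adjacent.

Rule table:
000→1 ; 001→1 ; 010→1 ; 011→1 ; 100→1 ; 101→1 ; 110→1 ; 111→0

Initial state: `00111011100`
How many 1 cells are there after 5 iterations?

11101110111
00111011100  (repeats iteration 0; period 2)
iteration 5: 11101110111
count of 1: 9

9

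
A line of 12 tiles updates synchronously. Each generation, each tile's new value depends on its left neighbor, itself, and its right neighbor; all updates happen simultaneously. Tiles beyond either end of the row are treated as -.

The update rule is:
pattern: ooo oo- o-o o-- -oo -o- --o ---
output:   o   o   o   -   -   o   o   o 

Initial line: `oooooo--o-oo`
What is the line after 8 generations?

-ooooo-ooo-o
o-ooooo-oooo
oo-ooooo-ooo
-oo-ooooo-oo
o-oo-ooooo-o
oo-oo-oooooo
-oo-oo-ooooo
o-oo-oo-oooo

o-oo-oo-oooo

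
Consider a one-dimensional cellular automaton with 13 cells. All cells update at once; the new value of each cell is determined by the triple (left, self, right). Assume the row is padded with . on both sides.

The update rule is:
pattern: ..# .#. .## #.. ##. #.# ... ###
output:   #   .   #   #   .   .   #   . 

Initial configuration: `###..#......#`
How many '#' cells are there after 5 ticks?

7

#..##.######.
.###..#.....#
##..##.#####.
#.###..#....#
..#..##.####.
count of #: 7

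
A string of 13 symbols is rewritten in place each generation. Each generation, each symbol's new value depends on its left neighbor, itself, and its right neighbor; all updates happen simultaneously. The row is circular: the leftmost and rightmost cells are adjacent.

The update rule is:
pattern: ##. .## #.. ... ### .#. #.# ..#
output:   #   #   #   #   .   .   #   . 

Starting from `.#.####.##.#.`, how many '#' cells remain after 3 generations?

generation 1: ..##..#####.#
generation 2: #.###.#...##.
generation 3: .##.##.##.###
count of #: 9

9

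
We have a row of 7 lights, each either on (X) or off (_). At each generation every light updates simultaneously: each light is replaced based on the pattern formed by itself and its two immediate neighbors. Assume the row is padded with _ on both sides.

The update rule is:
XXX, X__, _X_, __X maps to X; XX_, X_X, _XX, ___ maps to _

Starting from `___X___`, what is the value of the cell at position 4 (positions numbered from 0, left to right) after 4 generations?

__XXX__
_X_X_X_
XX_X_XX
___X___
position 4 holds _

_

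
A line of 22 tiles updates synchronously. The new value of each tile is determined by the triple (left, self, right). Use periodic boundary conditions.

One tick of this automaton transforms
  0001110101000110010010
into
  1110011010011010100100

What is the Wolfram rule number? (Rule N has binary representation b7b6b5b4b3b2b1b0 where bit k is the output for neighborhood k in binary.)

99

position 4: 111 → 0  (bit 7 = 0)
position 5: 110 → 1  (bit 6 = 1)
position 6: 101 → 1  (bit 5 = 1)
position 10: 100 → 0  (bit 4 = 0)
position 3: 011 → 0  (bit 3 = 0)
position 7: 010 → 0  (bit 2 = 0)
position 2: 001 → 1  (bit 1 = 1)
position 0: 000 → 1  (bit 0 = 1)
bits b7..b0 = 01100011 = 99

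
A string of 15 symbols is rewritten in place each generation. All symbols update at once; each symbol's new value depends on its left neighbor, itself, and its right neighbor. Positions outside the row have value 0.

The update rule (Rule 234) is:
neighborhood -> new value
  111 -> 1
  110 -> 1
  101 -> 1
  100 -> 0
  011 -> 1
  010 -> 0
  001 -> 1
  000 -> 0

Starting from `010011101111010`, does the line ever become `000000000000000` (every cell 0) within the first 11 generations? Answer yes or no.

100111111111100
001111111111100
011111111111100
111111111111100
111111111111100  (fixed point — unchanged through generation 11)
generation 11 is 111111111111100, still not uniform 0

no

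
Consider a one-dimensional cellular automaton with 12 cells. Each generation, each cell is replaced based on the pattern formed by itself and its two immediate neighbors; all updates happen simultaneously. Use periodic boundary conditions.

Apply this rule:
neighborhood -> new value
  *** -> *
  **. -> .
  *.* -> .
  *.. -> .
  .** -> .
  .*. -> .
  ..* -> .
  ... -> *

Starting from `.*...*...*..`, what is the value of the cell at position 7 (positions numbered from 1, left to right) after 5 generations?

.

generation 1: ...*...*...*
generation 2: .*...*...*..  (repeats generation 0; period 2)
generation 5: ...*...*...*
position 7 holds .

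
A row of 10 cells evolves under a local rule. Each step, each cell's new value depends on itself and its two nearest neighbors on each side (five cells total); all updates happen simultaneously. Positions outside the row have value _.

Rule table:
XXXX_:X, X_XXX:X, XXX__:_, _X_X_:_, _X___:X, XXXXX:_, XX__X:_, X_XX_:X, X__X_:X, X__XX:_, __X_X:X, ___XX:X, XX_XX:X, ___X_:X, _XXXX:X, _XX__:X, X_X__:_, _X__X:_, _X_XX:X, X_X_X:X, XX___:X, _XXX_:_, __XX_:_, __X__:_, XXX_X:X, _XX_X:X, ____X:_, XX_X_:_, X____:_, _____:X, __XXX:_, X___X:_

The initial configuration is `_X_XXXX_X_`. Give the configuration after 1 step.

XXXXXXX__X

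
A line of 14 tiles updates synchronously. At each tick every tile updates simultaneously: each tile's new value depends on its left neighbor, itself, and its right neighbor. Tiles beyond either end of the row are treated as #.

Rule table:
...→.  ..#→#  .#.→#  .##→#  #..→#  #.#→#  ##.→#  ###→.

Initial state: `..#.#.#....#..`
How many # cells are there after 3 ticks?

########..####
.......####...
#.....##..##.#
count of #: 6

6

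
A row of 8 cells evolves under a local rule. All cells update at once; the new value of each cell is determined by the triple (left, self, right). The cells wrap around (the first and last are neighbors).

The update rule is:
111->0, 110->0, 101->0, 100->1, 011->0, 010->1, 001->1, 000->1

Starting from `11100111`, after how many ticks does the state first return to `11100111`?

00011000
11100111

2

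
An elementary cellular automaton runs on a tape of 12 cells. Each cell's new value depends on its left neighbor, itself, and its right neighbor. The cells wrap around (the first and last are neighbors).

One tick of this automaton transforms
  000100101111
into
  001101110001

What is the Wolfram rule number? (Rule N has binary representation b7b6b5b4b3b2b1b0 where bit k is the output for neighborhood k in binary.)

position 9: 111 → 0  (bit 7 = 0)
position 11: 110 → 1  (bit 6 = 1)
position 7: 101 → 1  (bit 5 = 1)
position 0: 100 → 0  (bit 4 = 0)
position 8: 011 → 0  (bit 3 = 0)
position 3: 010 → 1  (bit 2 = 1)
position 2: 001 → 1  (bit 1 = 1)
position 1: 000 → 0  (bit 0 = 0)
bits b7..b0 = 01100110 = 102

102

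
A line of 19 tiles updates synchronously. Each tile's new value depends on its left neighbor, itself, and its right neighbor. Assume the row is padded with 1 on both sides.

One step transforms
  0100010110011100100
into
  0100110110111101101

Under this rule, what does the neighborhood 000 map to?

0

At position 3 the neighborhood is 000; the next row has 0 there.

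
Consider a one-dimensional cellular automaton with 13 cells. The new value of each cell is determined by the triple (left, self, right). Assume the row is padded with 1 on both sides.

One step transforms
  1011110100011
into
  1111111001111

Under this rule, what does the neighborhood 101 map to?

1

At position 1 the neighborhood is 101; the next row has 1 there.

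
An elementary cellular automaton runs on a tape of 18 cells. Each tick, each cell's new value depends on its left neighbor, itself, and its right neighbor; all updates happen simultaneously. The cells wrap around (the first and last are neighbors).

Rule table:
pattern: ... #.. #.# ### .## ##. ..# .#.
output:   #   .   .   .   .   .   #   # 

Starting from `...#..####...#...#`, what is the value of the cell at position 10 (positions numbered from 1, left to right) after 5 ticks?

.

.###.#.....###.###
.....#.####.......
######......######
.......#####......
#######......#####
position 10 holds .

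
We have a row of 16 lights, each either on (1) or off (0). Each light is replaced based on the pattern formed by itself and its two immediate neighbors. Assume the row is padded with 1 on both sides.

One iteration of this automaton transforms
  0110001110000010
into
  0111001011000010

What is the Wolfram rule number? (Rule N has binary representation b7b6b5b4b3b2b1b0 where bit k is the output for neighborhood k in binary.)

92

position 7: 111 → 0  (bit 7 = 0)
position 2: 110 → 1  (bit 6 = 1)
position 0: 101 → 0  (bit 5 = 0)
position 3: 100 → 1  (bit 4 = 1)
position 1: 011 → 1  (bit 3 = 1)
position 14: 010 → 1  (bit 2 = 1)
position 5: 001 → 0  (bit 1 = 0)
position 4: 000 → 0  (bit 0 = 0)
bits b7..b0 = 01011100 = 92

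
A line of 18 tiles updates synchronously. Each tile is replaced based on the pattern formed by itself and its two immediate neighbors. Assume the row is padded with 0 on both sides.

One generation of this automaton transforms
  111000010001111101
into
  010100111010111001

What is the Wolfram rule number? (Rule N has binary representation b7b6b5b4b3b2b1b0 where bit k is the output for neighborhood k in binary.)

150

position 1: 111 → 1  (bit 7 = 1)
position 2: 110 → 0  (bit 6 = 0)
position 16: 101 → 0  (bit 5 = 0)
position 3: 100 → 1  (bit 4 = 1)
position 0: 011 → 0  (bit 3 = 0)
position 7: 010 → 1  (bit 2 = 1)
position 6: 001 → 1  (bit 1 = 1)
position 4: 000 → 0  (bit 0 = 0)
bits b7..b0 = 10010110 = 150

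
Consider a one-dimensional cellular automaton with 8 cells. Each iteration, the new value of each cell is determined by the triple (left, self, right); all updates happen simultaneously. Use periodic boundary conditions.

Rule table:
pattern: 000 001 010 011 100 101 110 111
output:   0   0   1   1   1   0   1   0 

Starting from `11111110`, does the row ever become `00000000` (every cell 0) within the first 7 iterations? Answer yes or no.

no

10000010
11000010
11100010
10110010
10111010
10101010
10101010
iteration 7 is 10101010, still not uniform 0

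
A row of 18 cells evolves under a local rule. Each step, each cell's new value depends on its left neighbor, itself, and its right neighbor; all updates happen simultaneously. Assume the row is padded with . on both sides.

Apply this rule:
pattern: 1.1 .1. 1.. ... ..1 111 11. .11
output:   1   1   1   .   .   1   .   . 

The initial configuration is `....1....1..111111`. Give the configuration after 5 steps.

....11...11..1111.
......1....1..11.1
......11...11...11
........1....1....
........11...11...

........11...11...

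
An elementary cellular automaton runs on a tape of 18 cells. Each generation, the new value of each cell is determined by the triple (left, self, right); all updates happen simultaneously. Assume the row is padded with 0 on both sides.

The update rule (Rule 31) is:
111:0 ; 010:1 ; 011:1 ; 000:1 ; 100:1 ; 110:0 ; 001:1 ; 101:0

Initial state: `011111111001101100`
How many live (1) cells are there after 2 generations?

13

generation 1: 110000000111001011
generation 2: 101111111100111010
count of 1: 13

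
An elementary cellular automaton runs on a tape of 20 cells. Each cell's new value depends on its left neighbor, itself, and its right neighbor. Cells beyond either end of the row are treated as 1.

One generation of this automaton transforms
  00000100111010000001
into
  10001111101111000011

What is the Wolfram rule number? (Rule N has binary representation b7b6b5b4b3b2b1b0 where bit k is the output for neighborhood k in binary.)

position 9: 111 → 0  (bit 7 = 0)
position 10: 110 → 1  (bit 6 = 1)
position 11: 101 → 1  (bit 5 = 1)
position 0: 100 → 1  (bit 4 = 1)
position 8: 011 → 1  (bit 3 = 1)
position 5: 010 → 1  (bit 2 = 1)
position 4: 001 → 1  (bit 1 = 1)
position 1: 000 → 0  (bit 0 = 0)
bits b7..b0 = 01111110 = 126

126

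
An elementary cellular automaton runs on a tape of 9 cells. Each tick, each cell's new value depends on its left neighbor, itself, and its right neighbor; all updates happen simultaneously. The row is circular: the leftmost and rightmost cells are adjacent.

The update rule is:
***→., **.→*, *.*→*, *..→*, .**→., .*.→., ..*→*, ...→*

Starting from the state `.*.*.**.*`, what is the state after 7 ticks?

.*.**.*.*

*.*.*.**.
.*.*.*.**
*.*.*.*.*
**.*.*.*.
.**.*.*.*
*.**.*.*.
.*.**.*.*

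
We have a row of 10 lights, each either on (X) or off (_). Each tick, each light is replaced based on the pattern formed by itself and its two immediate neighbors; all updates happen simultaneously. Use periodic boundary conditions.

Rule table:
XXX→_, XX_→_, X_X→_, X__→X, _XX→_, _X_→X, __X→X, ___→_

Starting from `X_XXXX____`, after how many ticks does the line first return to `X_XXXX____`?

X_____X__X
_X___XXXX_
XXX_X____X
____XX__X_
___X__XXXX
X_XXXX____

6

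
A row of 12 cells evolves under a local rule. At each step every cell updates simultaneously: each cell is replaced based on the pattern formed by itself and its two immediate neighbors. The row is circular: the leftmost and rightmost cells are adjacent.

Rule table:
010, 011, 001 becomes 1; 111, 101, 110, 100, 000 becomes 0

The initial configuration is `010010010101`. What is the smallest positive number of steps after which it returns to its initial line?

step 1: 010110110101
step 2: 010100100101
step 3: 010101101101
step 4: 010101001001
step 5: 010101011011
step 6: 010101010010
step 7: 110101010110
step 8: 100101010100
step 9: 101101010101
step 10: 001001010101
step 11: 011011010101
step 12: 010010010101

12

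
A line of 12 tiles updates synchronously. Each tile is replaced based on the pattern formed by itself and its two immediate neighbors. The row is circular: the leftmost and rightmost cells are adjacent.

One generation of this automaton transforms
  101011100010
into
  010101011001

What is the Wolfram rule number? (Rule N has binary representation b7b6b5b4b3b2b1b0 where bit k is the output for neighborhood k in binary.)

177

position 5: 111 → 1  (bit 7 = 1)
position 6: 110 → 0  (bit 6 = 0)
position 1: 101 → 1  (bit 5 = 1)
position 7: 100 → 1  (bit 4 = 1)
position 4: 011 → 0  (bit 3 = 0)
position 0: 010 → 0  (bit 2 = 0)
position 9: 001 → 0  (bit 1 = 0)
position 8: 000 → 1  (bit 0 = 1)
bits b7..b0 = 10110001 = 177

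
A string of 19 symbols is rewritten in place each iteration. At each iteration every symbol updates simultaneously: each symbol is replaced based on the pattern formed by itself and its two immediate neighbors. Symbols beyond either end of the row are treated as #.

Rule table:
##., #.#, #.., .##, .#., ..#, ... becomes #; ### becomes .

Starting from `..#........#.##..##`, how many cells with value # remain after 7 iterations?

18

##################.
.................##
##################.  (repeats iteration 1; period 2)
iteration 7: ##################.
count of #: 18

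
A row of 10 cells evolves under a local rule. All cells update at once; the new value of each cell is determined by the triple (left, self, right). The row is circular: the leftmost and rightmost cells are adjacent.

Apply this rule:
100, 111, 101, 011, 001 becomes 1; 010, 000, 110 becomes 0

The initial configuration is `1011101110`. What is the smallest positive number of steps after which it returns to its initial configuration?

10

0111011101
1110111010
1101110101
1011101011
0111010111
1110101110
1101011101
1010111011
0101110111
1011101110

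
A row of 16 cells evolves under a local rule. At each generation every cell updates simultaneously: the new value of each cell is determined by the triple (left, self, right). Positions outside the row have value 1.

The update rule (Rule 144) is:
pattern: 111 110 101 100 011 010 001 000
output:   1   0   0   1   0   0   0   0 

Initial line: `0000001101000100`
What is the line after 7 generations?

1001001000000000

1000000000100010
0100000000010000
0010000000001000
1001000000000100
0100100000000010
0010010000000000
1001001000000000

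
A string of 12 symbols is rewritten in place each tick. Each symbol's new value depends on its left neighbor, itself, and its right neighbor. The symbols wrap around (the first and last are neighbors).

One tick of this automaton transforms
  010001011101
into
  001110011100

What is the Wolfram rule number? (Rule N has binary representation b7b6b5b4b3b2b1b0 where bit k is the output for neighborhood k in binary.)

position 8: 111 → 1  (bit 7 = 1)
position 9: 110 → 1  (bit 6 = 1)
position 0: 101 → 0  (bit 5 = 0)
position 2: 100 → 1  (bit 4 = 1)
position 7: 011 → 1  (bit 3 = 1)
position 1: 010 → 0  (bit 2 = 0)
position 4: 001 → 1  (bit 1 = 1)
position 3: 000 → 1  (bit 0 = 1)
bits b7..b0 = 11011011 = 219

219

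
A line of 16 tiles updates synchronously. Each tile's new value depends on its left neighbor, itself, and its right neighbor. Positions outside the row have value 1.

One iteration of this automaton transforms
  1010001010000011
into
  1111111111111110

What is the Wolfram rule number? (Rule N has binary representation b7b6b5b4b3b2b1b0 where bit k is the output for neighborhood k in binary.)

position 15: 111 → 0  (bit 7 = 0)
position 0: 110 → 1  (bit 6 = 1)
position 1: 101 → 1  (bit 5 = 1)
position 3: 100 → 1  (bit 4 = 1)
position 14: 011 → 1  (bit 3 = 1)
position 2: 010 → 1  (bit 2 = 1)
position 5: 001 → 1  (bit 1 = 1)
position 4: 000 → 1  (bit 0 = 1)
bits b7..b0 = 01111111 = 127

127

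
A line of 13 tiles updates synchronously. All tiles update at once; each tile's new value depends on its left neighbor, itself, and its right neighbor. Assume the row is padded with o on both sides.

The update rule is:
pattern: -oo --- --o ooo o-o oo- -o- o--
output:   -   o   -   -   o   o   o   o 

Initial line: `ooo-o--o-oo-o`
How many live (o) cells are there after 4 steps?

6

--oooo-oo-oo-
o----oo-oo-oo
oooo--oo-oo--
---oo--oo-oo-
count of o: 6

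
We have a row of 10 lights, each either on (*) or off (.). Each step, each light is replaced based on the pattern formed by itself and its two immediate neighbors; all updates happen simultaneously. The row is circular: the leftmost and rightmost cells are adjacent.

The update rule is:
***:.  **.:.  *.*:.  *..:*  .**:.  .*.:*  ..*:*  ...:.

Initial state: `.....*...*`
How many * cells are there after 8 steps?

step 1: *...***.**
step 2: .*.*......
step 3: **.**.....
step 4: .....*...*  (repeats step 0; period 4)
step 8: .....*...*
count of *: 2

2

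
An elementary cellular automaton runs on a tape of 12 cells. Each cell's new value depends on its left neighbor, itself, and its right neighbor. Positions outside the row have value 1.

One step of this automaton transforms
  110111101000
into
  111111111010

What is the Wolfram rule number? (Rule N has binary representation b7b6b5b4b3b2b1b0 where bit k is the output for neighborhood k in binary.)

237

position 0: 111 → 1  (bit 7 = 1)
position 1: 110 → 1  (bit 6 = 1)
position 2: 101 → 1  (bit 5 = 1)
position 9: 100 → 0  (bit 4 = 0)
position 3: 011 → 1  (bit 3 = 1)
position 8: 010 → 1  (bit 2 = 1)
position 11: 001 → 0  (bit 1 = 0)
position 10: 000 → 1  (bit 0 = 1)
bits b7..b0 = 11101101 = 237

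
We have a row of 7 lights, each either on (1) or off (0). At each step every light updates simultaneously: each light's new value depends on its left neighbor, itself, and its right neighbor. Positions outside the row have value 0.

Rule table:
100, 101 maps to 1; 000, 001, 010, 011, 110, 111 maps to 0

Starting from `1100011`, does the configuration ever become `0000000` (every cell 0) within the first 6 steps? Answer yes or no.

0010000
0001000
0000100
0000010
0000001
0000000
all cells are 0 at step 6

yes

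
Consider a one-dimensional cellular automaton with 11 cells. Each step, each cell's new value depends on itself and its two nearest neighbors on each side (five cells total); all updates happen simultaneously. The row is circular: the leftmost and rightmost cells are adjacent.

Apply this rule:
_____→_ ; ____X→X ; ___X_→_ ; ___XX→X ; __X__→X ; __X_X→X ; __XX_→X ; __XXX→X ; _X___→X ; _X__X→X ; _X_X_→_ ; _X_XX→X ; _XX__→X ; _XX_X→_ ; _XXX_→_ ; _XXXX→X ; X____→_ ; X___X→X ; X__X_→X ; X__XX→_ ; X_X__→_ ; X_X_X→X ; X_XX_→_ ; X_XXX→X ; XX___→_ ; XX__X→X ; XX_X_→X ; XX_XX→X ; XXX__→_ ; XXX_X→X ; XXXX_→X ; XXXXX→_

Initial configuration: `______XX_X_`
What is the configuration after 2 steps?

X_XXX_XXX__

step 1: ____XXX_X_X
step 2: X_XXX_XXX__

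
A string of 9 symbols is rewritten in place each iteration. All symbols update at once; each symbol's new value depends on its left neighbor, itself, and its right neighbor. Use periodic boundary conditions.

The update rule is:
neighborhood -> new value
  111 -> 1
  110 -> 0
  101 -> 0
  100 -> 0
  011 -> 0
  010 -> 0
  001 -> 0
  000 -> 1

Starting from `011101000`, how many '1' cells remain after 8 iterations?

001000011
000011000
111000011
110011001
100000000
001111110
100111100
000011000
count of 1: 2

2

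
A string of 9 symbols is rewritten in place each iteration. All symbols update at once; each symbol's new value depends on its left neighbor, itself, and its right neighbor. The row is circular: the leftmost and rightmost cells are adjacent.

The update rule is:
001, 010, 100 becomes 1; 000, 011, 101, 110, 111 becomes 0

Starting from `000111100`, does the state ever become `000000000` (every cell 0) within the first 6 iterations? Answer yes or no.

no

iteration 1: 001000010
iteration 2: 011100111
iteration 3: 000011000
iteration 4: 000100100
iteration 5: 001111110
iteration 6: 010000001
iteration 6 is 010000001, still not uniform 0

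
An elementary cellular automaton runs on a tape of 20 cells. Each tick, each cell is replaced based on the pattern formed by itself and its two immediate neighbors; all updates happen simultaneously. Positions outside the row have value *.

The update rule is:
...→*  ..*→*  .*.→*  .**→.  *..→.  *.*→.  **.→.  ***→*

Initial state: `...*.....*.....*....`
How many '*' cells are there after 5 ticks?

.***.*****.*****.***
..*...***...***...**
.**.**.*..**.*..**.*
.......*.*...*.*....
.*******.*.***.*.***
count of *: 15

15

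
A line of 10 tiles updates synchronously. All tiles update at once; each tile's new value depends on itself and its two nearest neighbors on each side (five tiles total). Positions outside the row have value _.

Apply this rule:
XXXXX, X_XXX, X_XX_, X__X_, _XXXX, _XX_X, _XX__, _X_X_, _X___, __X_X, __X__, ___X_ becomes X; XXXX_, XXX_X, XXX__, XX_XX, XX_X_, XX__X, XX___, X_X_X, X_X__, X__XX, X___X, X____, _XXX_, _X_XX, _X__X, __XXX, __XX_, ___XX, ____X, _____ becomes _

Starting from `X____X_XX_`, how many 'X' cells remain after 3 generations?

generation 1: XX__XX_XX_
generation 2: _X___X_XX_
generation 3: XXX_XX_XX_
count of X: 7

7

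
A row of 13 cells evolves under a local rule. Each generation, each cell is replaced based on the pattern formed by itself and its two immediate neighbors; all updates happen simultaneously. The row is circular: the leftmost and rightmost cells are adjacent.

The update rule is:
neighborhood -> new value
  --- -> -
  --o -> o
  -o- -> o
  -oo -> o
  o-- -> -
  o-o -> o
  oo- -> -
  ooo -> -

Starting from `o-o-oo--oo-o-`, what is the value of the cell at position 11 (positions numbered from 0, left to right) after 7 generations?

ooooo--oo-ooo
------oo-oo--
-----oo-oo---
----oo-oo----
---oo-oo-----
--oo-oo------
-oo-oo-------
position 11 holds -

-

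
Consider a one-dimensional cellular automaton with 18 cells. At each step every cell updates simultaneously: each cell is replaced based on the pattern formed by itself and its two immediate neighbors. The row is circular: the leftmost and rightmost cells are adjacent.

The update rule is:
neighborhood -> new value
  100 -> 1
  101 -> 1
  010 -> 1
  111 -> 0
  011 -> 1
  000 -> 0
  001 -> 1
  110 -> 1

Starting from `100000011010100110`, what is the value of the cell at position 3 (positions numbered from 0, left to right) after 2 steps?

0

110000111111111111
011001100000000000
position 3 holds 0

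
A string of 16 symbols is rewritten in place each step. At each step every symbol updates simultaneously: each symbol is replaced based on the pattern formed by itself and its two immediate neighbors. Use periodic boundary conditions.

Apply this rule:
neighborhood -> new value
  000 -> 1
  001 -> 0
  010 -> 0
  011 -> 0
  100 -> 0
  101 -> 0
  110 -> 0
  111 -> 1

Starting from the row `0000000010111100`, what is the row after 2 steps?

step 1: 1111111000011001
step 2: 1111110011000000

1111110011000000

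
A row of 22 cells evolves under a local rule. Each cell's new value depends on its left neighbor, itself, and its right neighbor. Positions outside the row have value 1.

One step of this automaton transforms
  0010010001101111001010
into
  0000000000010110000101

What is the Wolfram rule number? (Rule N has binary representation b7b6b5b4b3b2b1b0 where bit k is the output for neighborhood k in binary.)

position 13: 111 → 1  (bit 7 = 1)
position 10: 110 → 0  (bit 6 = 0)
position 11: 101 → 1  (bit 5 = 1)
position 0: 100 → 0  (bit 4 = 0)
position 9: 011 → 0  (bit 3 = 0)
position 2: 010 → 0  (bit 2 = 0)
position 1: 001 → 0  (bit 1 = 0)
position 7: 000 → 0  (bit 0 = 0)
bits b7..b0 = 10100000 = 160

160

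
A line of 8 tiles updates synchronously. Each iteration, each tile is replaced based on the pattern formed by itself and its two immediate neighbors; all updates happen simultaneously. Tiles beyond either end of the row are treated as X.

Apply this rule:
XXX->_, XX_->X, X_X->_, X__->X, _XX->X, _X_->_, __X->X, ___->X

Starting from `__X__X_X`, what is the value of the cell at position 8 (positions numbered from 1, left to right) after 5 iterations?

_

XX_XX__X
_X_XXXXX
___X____
XXX_XXXX
__X_X___
position 8 holds _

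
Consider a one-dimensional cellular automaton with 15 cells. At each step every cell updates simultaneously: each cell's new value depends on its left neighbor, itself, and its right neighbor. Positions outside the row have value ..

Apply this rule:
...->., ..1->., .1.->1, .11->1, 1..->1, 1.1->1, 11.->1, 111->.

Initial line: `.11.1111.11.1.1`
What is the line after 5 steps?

.1..11..111...1

.1111..11111111
.1..11.1......1
.11.11111.....1
.1111...11....1
.1..11..111...1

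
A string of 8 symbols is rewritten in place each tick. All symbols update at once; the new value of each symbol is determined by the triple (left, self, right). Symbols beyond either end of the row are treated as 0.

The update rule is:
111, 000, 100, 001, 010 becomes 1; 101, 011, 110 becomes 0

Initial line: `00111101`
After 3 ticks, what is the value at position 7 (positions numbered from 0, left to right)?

0

11011001
00000111
11111010
position 7 holds 0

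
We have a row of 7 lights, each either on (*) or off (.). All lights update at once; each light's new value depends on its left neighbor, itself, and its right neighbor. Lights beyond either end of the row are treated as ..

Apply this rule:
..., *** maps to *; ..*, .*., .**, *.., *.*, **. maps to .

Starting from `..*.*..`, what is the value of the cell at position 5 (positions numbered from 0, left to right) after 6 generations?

*

generation 1: *.....*
generation 2: ..***..
generation 3: *..*..*
generation 4: .......
generation 5: *******
generation 6: .*****.
position 5 holds *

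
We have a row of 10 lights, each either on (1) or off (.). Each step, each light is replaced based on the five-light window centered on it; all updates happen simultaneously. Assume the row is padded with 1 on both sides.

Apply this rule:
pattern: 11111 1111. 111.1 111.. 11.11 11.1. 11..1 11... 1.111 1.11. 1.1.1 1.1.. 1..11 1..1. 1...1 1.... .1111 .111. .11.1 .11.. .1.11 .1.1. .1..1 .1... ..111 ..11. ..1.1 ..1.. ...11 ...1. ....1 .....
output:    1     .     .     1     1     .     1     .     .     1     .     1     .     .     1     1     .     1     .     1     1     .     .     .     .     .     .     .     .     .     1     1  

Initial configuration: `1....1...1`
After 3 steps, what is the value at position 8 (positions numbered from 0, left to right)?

1.11...1..
.111.1....
1.1..1.11.
position 8 holds 1

1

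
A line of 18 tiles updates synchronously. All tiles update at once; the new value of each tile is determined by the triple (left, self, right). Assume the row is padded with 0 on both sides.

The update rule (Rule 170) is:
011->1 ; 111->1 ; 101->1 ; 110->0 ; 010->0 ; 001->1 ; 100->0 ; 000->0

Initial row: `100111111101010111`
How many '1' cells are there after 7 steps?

step 1: 001111111010101110
step 2: 011111110101011100
step 3: 111111101010111000
step 4: 111111010101110000
step 5: 111110101011100000
step 6: 111101010111000000
step 7: 111010101110000000
count of 1: 8

8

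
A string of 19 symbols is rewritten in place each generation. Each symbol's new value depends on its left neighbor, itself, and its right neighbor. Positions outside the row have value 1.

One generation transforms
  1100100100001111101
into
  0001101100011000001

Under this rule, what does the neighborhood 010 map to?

1

At position 4 the neighborhood is 010; the next row has 1 there.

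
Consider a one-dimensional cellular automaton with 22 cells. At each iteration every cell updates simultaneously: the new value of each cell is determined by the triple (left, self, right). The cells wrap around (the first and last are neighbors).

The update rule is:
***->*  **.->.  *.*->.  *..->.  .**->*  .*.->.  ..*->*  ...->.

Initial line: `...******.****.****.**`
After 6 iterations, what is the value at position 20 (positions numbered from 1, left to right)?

..******..***..***..*.
.******..***..***..*..
******..***..***..*...
*****..***..***..*...*
****..***..***..*...**
***..***..***..*...***
position 20 holds *

*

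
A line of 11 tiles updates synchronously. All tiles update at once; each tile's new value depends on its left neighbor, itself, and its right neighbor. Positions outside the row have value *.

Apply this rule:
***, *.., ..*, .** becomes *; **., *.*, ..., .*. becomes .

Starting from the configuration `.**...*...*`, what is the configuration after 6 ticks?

**.*.******

.*.*.*.*.**
.........**
*.......***
.*.....****
..*...*****
**.*.******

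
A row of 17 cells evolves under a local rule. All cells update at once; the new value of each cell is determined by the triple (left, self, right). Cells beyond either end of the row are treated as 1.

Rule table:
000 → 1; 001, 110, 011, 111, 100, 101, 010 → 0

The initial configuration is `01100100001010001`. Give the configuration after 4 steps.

step 1: 00000001100000100
step 2: 01111100001110000
step 3: 00000001100000110
step 4: 01111100001110000

01111100001110000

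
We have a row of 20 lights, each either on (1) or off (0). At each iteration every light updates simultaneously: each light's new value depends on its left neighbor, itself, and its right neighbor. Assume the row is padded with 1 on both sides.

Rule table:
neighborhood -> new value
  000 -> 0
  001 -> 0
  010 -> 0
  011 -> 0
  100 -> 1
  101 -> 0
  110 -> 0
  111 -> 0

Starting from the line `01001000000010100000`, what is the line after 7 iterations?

00100100000000010000
10010010000000001000
01001001000000000100
00100100100000000010
10010010010000000000
01001001001000000000
00100100100100000000

00100100100100000000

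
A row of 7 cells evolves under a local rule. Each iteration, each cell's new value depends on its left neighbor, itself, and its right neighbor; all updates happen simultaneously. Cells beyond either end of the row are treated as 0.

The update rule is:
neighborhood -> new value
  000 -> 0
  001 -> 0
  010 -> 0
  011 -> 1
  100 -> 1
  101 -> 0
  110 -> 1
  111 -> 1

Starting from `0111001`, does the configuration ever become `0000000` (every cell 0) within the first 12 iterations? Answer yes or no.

iteration 1: 0111100
iteration 2: 0111110
iteration 3: 0111111
iteration 4: 0111111  (fixed point — unchanged through iteration 12)
iteration 12 is 0111111, still not uniform 0

no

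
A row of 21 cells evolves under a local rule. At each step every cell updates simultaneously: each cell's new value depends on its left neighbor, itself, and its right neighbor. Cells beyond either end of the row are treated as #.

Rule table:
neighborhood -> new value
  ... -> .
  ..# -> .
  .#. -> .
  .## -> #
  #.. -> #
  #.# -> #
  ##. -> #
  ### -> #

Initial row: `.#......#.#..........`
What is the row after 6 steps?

step 1: #.#......#.#.........
step 2: ##.#......#.#........
step 3: ###.#......#.#.......
step 4: ####.#......#.#......
step 5: #####.#......#.#.....
step 6: ######.#......#.#....

######.#......#.#....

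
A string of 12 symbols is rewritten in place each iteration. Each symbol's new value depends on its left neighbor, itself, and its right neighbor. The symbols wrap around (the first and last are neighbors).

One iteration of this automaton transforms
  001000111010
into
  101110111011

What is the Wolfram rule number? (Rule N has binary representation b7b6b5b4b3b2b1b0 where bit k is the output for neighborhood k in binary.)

position 7: 111 → 1  (bit 7 = 1)
position 8: 110 → 1  (bit 6 = 1)
position 9: 101 → 0  (bit 5 = 0)
position 3: 100 → 1  (bit 4 = 1)
position 6: 011 → 1  (bit 3 = 1)
position 2: 010 → 1  (bit 2 = 1)
position 1: 001 → 0  (bit 1 = 0)
position 0: 000 → 1  (bit 0 = 1)
bits b7..b0 = 11011101 = 221

221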